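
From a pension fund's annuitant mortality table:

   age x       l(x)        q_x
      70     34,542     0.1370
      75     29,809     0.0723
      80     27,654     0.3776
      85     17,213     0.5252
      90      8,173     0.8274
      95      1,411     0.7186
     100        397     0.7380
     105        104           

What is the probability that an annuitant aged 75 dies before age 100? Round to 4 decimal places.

0.9867

P(die before 100 | alive at 75) = 1 − l(100)/l(75) = 1 − 397/29,809 = (29,412)/29,809 = 0.986682.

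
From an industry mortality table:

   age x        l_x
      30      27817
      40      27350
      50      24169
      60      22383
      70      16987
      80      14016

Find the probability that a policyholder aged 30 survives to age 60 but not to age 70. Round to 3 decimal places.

0.194

We want 30|10q30 = (l_60 − l_70)/l_30.
This is the probability of reaching 60 but not 70, conditional on being alive at 30: (l_60 − l_70) / l_30.
= (22383 − 16987) / 27817 = 5396 / 27817 = 0.193982.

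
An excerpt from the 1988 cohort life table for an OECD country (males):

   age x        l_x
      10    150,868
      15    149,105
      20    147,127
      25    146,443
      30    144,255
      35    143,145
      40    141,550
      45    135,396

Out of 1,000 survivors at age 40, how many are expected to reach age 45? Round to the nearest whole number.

The relevant probability is 135,396/141,550 = 0.956524.
Expected number = 1,000 × 0.956524 = 957.

957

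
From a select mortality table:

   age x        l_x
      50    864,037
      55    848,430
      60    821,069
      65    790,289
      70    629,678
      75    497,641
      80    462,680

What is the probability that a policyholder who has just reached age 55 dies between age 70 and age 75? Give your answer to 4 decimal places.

0.1556

We want 15|5q55 = (l_70 − l_75)/l_55.
This is the probability of reaching 70 but not 75, conditional on being alive at 55: (l_70 − l_75) / l_55.
= (629,678 − 497,641) / 848,430 = 132,037 / 848,430 = 0.155625.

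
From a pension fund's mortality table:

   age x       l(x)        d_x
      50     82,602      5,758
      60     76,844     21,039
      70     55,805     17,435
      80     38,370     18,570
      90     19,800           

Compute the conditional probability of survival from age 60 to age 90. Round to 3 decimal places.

0.258

The conditional survival probability is l(90)/l(60) = 19,800/76,844 = 0.257665.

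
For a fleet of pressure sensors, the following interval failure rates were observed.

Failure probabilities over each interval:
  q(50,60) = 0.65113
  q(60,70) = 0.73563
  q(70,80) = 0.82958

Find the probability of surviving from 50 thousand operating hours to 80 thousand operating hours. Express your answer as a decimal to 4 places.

0.0157

P(survive 50→80) = (1 − 0.65113) × (1 − 0.73563) × (1 − 0.82958).
= 0.34887 × 0.26437 × 0.17042 = 0.015718.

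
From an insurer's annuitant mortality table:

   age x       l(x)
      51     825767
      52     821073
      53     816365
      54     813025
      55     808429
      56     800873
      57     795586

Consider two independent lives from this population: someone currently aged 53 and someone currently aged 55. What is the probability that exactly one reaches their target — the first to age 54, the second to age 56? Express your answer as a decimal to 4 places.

p₁ = l(54)/l(53) = 813025/816365 = 0.995909; p₂ = l(56)/l(55) = 800873/808429 = 0.990653.
P(exactly one) = p₁(1−p₂) + (1−p₁)p₂ = 0.009309 + 0.004053 = 0.013362.

0.0134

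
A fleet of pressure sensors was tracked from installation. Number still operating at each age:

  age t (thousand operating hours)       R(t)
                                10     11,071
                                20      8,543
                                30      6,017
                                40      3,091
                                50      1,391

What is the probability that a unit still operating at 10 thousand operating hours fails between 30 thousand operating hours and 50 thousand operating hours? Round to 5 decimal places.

This is the probability of reaching 30 but not 50, conditional on being operational at 10: (R(30) − R(50)) / R(10).
= (6,017 − 1,391) / 11,071 = 4,626 / 11,071 = 0.417848.

0.41785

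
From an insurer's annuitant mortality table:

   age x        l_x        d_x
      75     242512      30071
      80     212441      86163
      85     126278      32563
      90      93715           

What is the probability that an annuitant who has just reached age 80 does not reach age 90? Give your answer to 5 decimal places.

0.55887

P(die before 90 | alive at 80) = 1 − l_90/l_80 = 1 − 93715/212441 = (118726)/212441 = 0.558866.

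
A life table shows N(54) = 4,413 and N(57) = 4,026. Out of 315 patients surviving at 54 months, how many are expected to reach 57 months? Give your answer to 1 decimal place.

The relevant probability is 4,026/4,413 = 0.912305.
Expected number = 315 × 0.912305 = 287.4.

287.4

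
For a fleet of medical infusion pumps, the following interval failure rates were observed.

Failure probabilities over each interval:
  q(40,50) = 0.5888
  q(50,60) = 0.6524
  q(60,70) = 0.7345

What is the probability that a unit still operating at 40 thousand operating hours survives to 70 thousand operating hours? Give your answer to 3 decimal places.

0.038

P(survive 40→70) = (1 − 0.5888) × (1 − 0.6524) × (1 − 0.7345).
= 0.4112 × 0.3476 × 0.2655 = 0.037949.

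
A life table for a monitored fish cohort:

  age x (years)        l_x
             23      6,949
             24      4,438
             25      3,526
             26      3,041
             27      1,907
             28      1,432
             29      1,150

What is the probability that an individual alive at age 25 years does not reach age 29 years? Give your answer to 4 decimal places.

0.6739

P(die before 29 | alive at 25) = 1 − l_29/l_25 = 1 − 1,150/3,526 = (2,376)/3,526 = 0.673851.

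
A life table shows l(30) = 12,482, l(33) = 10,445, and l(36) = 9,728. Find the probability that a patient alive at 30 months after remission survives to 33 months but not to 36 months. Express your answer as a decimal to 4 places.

This is the probability of reaching 33 but not 36, conditional on being alive at 30: (l(33) − l(36)) / l(30).
= (10,445 − 9,728) / 12,482 = 717 / 12,482 = 0.057443.

0.0574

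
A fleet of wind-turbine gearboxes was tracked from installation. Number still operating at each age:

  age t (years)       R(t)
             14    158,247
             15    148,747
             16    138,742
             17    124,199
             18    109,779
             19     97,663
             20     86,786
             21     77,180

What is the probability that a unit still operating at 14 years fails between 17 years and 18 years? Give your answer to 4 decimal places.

This is the probability of reaching 17 but not 18, conditional on being operational at 14: (R(17) − R(18)) / R(14).
= (124,199 − 109,779) / 158,247 = 14,420 / 158,247 = 0.091123.

0.0911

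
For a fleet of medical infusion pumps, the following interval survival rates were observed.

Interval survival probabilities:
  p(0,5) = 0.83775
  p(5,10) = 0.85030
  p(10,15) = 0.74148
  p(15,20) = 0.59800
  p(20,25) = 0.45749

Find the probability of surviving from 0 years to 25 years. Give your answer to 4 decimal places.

Survival from 0 to 25 is the product of surviving each interval: 0.83775 × 0.85030 × 0.74148 × 0.59800 × 0.45749.
= 0.144500.

0.1445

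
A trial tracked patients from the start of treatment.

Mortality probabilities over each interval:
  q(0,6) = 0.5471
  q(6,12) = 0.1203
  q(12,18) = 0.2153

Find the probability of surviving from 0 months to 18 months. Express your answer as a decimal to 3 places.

Survival from 0 to 18 is the product of surviving each interval: (1 − 0.5471) × (1 − 0.1203) × (1 − 0.2153).
= 0.4529 × 0.8797 × 0.7847 = 0.312637.

0.313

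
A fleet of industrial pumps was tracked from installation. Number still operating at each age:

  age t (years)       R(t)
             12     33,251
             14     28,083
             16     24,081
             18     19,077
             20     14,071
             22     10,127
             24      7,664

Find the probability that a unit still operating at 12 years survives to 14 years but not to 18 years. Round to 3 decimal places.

0.271

This is the probability of reaching 14 but not 18, conditional on being operational at 12: (R(14) − R(18)) / R(12).
= (28,083 − 19,077) / 33,251 = 9,006 / 33,251 = 0.270849.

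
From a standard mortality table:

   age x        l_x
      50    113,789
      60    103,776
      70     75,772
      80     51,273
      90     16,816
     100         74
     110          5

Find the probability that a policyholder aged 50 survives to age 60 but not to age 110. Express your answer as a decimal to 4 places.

0.9120

We want 10|50q50 = (l_60 − l_110)/l_50.
This is the probability of reaching 60 but not 110, conditional on being alive at 50: (l_60 − l_110) / l_50.
= (103,776 − 5) / 113,789 = 103,771 / 113,789 = 0.911960.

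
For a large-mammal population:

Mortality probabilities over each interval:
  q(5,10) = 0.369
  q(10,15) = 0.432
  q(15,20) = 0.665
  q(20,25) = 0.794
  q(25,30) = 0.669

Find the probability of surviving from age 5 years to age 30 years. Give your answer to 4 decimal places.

0.0082

P(survive 5→30) = (1 − 0.369) × (1 − 0.432) × (1 − 0.665) × (1 − 0.794) × (1 − 0.669).
= 0.631 × 0.568 × 0.335 × 0.206 × 0.331 = 0.008187.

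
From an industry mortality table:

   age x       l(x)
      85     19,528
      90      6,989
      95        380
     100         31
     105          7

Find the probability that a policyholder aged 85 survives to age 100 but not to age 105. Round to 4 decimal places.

This is the probability of reaching 100 but not 105, conditional on being alive at 85: (l(100) − l(105)) / l(85).
= (31 − 7) / 19,528 = 24 / 19,528 = 0.001229.

0.0012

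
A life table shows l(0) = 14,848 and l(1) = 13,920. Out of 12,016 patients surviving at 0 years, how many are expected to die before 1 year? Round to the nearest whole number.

751

The relevant probability is 1 − 13,920/14,848 = 0.062500.
Expected number = 12,016 × 0.062500 = 751.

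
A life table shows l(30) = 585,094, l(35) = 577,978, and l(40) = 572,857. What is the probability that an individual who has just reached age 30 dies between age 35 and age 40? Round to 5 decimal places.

0.00875

This is the probability of reaching 35 but not 40, conditional on being alive at 30: (l(35) − l(40)) / l(30).
= (577,978 − 572,857) / 585,094 = 5,121 / 585,094 = 0.008752.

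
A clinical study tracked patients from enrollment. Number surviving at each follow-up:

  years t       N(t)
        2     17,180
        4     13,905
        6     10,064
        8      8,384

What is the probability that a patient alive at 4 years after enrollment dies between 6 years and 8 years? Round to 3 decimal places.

0.121

This is the probability of reaching 6 but not 8, conditional on being alive at 4: (N(6) − N(8)) / N(4).
= (10,064 − 8,384) / 13,905 = 1,680 / 13,905 = 0.120820.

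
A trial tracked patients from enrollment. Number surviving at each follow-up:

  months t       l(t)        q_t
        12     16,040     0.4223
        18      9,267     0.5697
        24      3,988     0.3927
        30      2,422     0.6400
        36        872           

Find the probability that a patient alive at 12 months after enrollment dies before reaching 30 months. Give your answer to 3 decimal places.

P(die before 30 | alive at 12) = 1 − l(30)/l(12) = 1 − 2,422/16,040 = (13,618)/16,040 = 0.849002.

0.849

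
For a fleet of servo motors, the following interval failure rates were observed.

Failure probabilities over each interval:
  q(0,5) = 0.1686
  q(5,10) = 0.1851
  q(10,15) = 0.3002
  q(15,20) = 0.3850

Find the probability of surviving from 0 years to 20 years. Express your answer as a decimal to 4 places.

0.2916

Chaining the interval survival probabilities: (1 − 0.1686) × (1 − 0.1851) × (1 − 0.3002) × (1 − 0.3850).
= 0.8314 × 0.8149 × 0.6998 × 0.6150 = 0.291584.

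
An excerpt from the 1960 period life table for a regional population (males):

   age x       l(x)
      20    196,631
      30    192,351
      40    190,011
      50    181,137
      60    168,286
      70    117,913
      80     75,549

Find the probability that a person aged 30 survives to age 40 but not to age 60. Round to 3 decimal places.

0.113

This is the probability of reaching 40 but not 60, conditional on being alive at 30: (l(40) − l(60)) / l(30).
= (190,011 − 168,286) / 192,351 = 21,725 / 192,351 = 0.112945.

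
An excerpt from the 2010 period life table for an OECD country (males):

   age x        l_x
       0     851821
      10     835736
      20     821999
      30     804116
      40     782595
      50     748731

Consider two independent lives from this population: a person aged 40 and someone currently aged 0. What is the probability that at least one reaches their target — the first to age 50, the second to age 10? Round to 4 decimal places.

0.9992

p₁ = l_50/l_40 = 748731/782595 = 0.956729; p₂ = l_10/l_0 = 835736/851821 = 0.981117.
P(at least one) = 1 − (1−p₁)(1−p₂) = 1 − 0.043271 × 0.018883 = 0.999183.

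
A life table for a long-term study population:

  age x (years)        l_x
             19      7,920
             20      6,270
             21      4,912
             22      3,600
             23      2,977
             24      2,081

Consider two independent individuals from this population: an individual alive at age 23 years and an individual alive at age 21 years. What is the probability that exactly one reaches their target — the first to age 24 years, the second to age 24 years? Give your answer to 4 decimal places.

p₁ = l_24/l_23 = 2,081/2,977 = 0.699026; p₂ = l_24/l_21 = 2,081/4,912 = 0.423656.
P(exactly one) = p₁(1−p₂) + (1−p₁)p₂ = 0.402879 + 0.127509 = 0.530389.

0.5304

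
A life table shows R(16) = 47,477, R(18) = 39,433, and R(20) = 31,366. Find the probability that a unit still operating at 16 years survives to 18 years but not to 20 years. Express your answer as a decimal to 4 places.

0.1699

This is the probability of reaching 18 but not 20, conditional on being operational at 16: (R(18) − R(20)) / R(16).
= (39,433 − 31,366) / 47,477 = 8,067 / 47,477 = 0.169914.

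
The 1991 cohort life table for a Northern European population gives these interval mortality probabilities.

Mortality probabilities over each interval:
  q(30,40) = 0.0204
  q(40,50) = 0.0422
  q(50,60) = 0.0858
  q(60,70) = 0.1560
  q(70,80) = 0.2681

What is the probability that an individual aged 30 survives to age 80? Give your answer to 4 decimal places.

Survival from 30 to 80 is the product of surviving each interval: (1 − 0.0204) × (1 − 0.0422) × (1 − 0.0858) × (1 − 0.1560) × (1 − 0.2681).
= 0.9796 × 0.9578 × 0.9142 × 0.8440 × 0.7319 = 0.529857.

0.5299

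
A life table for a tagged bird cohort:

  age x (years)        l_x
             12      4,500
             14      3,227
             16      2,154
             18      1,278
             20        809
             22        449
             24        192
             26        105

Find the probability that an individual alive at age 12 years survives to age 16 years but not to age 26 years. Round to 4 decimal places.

0.4553

This is the probability of reaching 16 but not 26, conditional on being alive at 12: (l_16 − l_26) / l_12.
= (2,154 − 105) / 4,500 = 2,049 / 4,500 = 0.455333.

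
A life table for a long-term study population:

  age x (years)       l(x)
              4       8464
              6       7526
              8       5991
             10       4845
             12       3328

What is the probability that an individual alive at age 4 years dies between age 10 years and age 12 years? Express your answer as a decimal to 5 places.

0.17923

This is the probability of reaching 10 but not 12, conditional on being alive at 4: (l(10) − l(12)) / l(4).
= (4845 − 3328) / 8464 = 1517 / 8464 = 0.179230.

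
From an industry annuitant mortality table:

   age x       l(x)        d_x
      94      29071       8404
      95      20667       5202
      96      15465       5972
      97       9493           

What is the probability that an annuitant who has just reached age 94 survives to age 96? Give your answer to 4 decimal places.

The conditional survival probability is l(96)/l(94) = 15465/29071 = 0.531973.

0.5320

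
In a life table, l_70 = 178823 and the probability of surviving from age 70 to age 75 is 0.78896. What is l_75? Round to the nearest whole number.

l_75 = l_70 × p = 178823 × 0.78896 = 141084.

141084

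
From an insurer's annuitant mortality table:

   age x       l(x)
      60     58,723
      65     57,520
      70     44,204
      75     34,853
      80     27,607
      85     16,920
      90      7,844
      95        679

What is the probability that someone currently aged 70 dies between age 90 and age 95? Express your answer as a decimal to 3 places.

This is the probability of reaching 90 but not 95, conditional on being alive at 70: (l(90) − l(95)) / l(70).
= (7,844 − 679) / 44,204 = 7,165 / 44,204 = 0.162089.

0.162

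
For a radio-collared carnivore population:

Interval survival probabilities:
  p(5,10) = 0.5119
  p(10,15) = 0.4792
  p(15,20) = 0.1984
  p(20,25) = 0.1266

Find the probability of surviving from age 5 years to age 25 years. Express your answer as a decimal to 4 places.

Chaining the interval survival probabilities: 0.5119 × 0.4792 × 0.1984 × 0.1266.
= 0.006161.

0.0062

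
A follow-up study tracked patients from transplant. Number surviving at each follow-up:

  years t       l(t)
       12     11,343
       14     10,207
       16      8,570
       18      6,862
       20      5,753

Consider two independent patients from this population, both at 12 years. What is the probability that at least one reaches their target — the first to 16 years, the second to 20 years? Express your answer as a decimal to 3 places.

0.880

p₁ = l(16)/l(12) = 8,570/11,343 = 0.755532; p₂ = l(20)/l(12) = 5,753/11,343 = 0.507185.
P(at least one) = 1 − (1−p₁)(1−p₂) = 1 − 0.244468 × 0.492815 = 0.879523.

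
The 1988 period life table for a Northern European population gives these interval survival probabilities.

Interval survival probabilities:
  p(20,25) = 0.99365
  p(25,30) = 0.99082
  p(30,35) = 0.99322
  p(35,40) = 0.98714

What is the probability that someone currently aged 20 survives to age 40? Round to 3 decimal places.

P(survive 20→40) = 0.99365 × 0.99082 × 0.99322 × 0.98714.
= 0.965278.

0.965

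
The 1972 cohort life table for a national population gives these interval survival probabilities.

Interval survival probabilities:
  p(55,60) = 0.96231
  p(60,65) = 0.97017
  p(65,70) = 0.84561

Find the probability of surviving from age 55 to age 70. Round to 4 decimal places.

0.7895

Chaining the interval survival probabilities: 0.96231 × 0.97017 × 0.84561.
= 0.789465.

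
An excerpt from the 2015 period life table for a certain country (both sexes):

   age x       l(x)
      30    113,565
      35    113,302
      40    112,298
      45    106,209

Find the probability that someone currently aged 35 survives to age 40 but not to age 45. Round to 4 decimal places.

0.0537

This is the probability of reaching 40 but not 45, conditional on being alive at 35: (l(40) − l(45)) / l(35).
= (112,298 − 106,209) / 113,302 = 6,089 / 113,302 = 0.053741.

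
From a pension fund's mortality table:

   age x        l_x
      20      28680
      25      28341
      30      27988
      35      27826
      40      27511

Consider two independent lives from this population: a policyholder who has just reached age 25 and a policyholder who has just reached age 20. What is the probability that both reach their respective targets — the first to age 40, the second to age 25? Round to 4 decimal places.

p₁ = l_40/l_25 = 27511/28341 = 0.970714; p₂ = l_25/l_20 = 28341/28680 = 0.988180.
P(both) = p₁ × p₂ = 0.970714 × 0.988180 = 0.959240.

0.9592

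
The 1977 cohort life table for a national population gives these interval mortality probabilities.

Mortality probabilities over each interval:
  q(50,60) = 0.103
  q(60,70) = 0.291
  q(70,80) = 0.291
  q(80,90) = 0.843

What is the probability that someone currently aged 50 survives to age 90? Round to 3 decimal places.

0.071

The overall survival probability is (1 − 0.103) × (1 − 0.291) × (1 − 0.291) × (1 − 0.843).
= 0.897 × 0.709 × 0.709 × 0.157 = 0.070792.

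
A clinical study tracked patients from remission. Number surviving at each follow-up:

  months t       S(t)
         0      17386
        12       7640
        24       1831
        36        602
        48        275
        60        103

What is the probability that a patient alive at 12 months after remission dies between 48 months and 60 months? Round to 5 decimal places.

0.02251

This is the probability of reaching 48 but not 60, conditional on being alive at 12: (S(48) − S(60)) / S(12).
= (275 − 103) / 7640 = 172 / 7640 = 0.022513.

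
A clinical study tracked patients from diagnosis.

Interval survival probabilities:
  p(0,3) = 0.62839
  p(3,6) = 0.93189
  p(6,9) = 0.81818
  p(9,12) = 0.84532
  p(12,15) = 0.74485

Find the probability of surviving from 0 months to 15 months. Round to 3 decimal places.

The overall survival probability is 0.62839 × 0.93189 × 0.81818 × 0.84532 × 0.74485.
= 0.301670.

0.302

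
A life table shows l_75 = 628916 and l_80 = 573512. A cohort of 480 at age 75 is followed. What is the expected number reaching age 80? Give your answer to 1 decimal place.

The relevant probability is 573512/628916 = 0.911906.
Expected number = 480 × 0.911906 = 437.7.

437.7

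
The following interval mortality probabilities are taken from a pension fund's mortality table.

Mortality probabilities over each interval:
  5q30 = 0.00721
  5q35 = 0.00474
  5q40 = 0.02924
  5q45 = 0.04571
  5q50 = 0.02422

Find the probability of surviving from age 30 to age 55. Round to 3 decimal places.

Survival from 30 to 55 is the product of surviving each interval: (1 − 0.00721) × (1 − 0.00474) × (1 − 0.02924) × (1 − 0.04571) × (1 − 0.02422).
= 0.99279 × 0.99526 × 0.97076 × 0.95429 × 0.97578 = 0.893178.

0.893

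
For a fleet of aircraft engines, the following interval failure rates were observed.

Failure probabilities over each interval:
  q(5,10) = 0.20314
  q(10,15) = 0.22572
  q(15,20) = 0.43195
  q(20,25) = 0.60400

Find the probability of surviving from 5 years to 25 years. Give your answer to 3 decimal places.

0.139

P(survive 5→25) = (1 − 0.20314) × (1 − 0.22572) × (1 − 0.43195) × (1 − 0.60400).
= 0.79686 × 0.77428 × 0.56805 × 0.39600 = 0.138791.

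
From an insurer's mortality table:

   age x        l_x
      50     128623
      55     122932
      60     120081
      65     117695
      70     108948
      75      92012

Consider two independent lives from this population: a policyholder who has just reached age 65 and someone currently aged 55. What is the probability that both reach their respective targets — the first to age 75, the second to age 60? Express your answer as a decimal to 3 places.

0.764

p₁ = l_75/l_65 = 92012/117695 = 0.781783; p₂ = l_60/l_55 = 120081/122932 = 0.976808.
P(both) = p₁ × p₂ = 0.781783 × 0.976808 = 0.763652.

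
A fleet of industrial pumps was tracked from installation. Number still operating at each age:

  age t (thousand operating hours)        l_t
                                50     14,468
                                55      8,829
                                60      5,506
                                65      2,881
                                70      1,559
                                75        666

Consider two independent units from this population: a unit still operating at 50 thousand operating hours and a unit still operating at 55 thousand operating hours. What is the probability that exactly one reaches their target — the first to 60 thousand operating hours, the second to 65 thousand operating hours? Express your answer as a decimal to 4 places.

0.4585

p₁ = l_60/l_50 = 5,506/14,468 = 0.380564; p₂ = l_65/l_55 = 2,881/8,829 = 0.326311.
P(exactly one) = p₁(1−p₂) + (1−p₁)p₂ = 0.256382 + 0.202129 = 0.458511.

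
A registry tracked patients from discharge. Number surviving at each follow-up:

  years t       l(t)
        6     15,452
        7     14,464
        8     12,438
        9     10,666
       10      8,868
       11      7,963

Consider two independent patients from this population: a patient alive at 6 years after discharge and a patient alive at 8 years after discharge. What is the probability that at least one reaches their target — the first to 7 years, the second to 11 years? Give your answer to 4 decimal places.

p₁ = l(7)/l(6) = 14,464/15,452 = 0.936060; p₂ = l(11)/l(8) = 7,963/12,438 = 0.640215.
P(at least one) = 1 − (1−p₁)(1−p₂) = 1 − 0.063940 × 0.359785 = 0.976995.

0.9770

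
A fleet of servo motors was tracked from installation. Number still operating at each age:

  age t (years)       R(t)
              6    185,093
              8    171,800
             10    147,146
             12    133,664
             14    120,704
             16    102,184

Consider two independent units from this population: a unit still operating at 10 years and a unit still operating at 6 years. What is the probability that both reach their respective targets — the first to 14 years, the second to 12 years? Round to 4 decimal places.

p₁ = R(14)/R(10) = 120,704/147,146 = 0.820301; p₂ = R(12)/R(6) = 133,664/185,093 = 0.722145.
P(both) = p₁ × p₂ = 0.820301 × 0.722145 = 0.592376.

0.5924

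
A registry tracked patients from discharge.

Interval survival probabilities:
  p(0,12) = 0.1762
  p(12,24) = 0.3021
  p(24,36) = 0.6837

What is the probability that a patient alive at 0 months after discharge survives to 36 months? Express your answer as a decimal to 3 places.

P(survive 0→36) = 0.1762 × 0.3021 × 0.6837.
= 0.036393.

0.036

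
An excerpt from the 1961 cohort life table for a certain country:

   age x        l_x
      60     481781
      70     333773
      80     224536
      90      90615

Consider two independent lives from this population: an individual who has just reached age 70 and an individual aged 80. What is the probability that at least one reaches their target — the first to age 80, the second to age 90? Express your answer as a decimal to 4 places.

p₁ = l_80/l_70 = 224536/333773 = 0.672721; p₂ = l_90/l_80 = 90615/224536 = 0.403566.
P(at least one) = 1 − (1−p₁)(1−p₂) = 1 − 0.327279 × 0.596434 = 0.804800.

0.8048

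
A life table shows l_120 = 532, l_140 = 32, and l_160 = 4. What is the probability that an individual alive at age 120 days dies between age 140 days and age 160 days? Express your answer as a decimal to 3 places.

This is the probability of reaching 140 but not 160, conditional on being alive at 120: (l_140 − l_160) / l_120.
= (32 − 4) / 532 = 28 / 532 = 0.052632.

0.053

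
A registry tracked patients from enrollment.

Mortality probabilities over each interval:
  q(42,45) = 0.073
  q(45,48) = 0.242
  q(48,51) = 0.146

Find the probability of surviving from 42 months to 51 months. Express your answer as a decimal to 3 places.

The overall survival probability is (1 − 0.073) × (1 − 0.242) × (1 − 0.146).
= 0.927 × 0.758 × 0.854 = 0.600077.

0.600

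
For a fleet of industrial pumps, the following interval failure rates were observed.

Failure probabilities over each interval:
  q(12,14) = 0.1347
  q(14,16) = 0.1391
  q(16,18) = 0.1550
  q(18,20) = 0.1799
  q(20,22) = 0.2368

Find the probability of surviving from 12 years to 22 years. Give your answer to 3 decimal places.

Survival from 12 to 22 is the product of surviving each interval: (1 − 0.1347) × (1 − 0.1391) × (1 − 0.1550) × (1 − 0.1799) × (1 − 0.2368).
= 0.8653 × 0.8609 × 0.8450 × 0.8201 × 0.7632 = 0.393986.

0.394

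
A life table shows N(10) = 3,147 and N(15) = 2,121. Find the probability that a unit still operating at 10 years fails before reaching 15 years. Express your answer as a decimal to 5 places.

0.32602

P(fail before 15 | operational at 10) = 1 − N(15)/N(10) = 1 − 2,121/3,147 = (1,026)/3,147 = 0.326025.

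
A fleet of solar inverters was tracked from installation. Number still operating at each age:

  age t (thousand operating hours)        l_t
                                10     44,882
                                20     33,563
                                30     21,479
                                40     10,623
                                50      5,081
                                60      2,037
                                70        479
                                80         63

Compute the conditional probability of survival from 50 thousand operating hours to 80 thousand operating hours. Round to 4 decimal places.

0.0124

The conditional survival probability is l_80/l_50 = 63/5,081 = 0.012399.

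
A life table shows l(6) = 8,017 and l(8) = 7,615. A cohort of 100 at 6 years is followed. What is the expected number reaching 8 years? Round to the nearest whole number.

The relevant probability is 7,615/8,017 = 0.949857.
Expected number = 100 × 0.949857 = 95.

95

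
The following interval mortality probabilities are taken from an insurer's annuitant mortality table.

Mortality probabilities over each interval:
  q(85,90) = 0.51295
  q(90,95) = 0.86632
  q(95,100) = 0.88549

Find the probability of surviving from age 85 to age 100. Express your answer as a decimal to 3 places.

The overall survival probability is (1 − 0.51295) × (1 − 0.86632) × (1 − 0.88549).
= 0.48705 × 0.13368 × 0.11451 = 0.007456.

0.007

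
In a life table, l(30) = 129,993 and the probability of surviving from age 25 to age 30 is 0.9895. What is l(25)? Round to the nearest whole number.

l(25) = l(30) / p = 129,993 / 0.9895 = 131372.

131372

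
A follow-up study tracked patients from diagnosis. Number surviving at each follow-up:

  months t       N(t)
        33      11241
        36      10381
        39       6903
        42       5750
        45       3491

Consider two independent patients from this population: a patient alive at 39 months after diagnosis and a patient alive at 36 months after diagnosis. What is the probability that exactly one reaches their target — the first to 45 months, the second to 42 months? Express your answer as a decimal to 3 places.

p₁ = N(45)/N(39) = 3491/6903 = 0.505722; p₂ = N(42)/N(36) = 5750/10381 = 0.553897.
P(exactly one) = p₁(1−p₂) + (1−p₁)p₂ = 0.225604 + 0.273779 = 0.499383.

0.499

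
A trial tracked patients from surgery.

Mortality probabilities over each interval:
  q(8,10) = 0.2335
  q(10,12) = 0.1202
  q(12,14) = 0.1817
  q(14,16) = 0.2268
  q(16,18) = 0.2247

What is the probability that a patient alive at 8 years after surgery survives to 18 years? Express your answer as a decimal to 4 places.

Chaining the interval survival probabilities: (1 − 0.2335) × (1 − 0.1202) × (1 − 0.1817) × (1 − 0.2268) × (1 − 0.2247).
= 0.7665 × 0.8798 × 0.8183 × 0.7732 × 0.7753 = 0.330804.

0.3308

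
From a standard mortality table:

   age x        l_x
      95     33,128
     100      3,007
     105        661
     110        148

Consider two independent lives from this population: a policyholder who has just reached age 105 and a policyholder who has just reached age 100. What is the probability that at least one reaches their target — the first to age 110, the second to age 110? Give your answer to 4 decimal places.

p₁ = l_110/l_105 = 148/661 = 0.223903; p₂ = l_110/l_100 = 148/3,007 = 0.049218.
P(at least one) = 1 − (1−p₁)(1−p₂) = 1 − 0.776097 × 0.950782 = 0.262101.

0.2621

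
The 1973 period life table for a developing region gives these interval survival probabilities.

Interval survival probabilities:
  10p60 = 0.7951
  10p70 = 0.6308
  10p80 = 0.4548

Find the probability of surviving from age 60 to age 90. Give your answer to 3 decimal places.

0.228

Chaining the interval survival probabilities: 0.7951 × 0.6308 × 0.4548.
= 0.228105.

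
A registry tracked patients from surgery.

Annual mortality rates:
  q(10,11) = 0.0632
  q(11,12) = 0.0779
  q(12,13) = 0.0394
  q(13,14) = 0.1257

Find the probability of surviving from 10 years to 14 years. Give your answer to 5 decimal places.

Survival from 10 to 14 is the product of surviving each interval: (1 − 0.0632) × (1 − 0.0779) × (1 − 0.0394) × (1 − 0.1257).
= 0.9368 × 0.9221 × 0.9606 × 0.8743 = 0.725484.

0.72548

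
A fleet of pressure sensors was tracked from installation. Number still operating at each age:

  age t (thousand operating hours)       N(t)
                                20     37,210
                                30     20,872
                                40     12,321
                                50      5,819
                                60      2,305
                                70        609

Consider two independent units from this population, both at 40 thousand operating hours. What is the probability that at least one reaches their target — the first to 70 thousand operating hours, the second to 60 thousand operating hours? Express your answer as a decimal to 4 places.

p₁ = N(70)/N(40) = 609/12,321 = 0.049428; p₂ = N(60)/N(40) = 2,305/12,321 = 0.187079.
P(at least one) = 1 − (1−p₁)(1−p₂) = 1 − 0.950572 × 0.812921 = 0.227260.

0.2273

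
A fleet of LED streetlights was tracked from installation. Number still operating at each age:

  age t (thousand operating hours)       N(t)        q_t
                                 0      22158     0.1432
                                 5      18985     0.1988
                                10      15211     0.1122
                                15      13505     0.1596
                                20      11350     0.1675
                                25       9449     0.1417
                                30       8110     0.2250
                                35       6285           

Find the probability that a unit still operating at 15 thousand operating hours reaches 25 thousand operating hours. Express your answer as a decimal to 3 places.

The conditional survival probability is N(25)/N(15) = 9449/13505 = 0.699667.

0.700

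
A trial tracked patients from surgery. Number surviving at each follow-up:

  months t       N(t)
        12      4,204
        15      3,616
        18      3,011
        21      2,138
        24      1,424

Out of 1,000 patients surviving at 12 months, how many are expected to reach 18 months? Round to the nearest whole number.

The relevant probability is 3,011/4,204 = 0.716223.
Expected number = 1,000 × 0.716223 = 716.

716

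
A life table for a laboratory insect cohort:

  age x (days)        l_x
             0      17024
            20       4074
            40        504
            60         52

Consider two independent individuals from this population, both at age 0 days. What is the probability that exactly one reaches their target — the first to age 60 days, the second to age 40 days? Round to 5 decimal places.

0.03248

p₁ = l_60/l_0 = 52/17024 = 0.003055; p₂ = l_40/l_0 = 504/17024 = 0.029605.
P(exactly one) = p₁(1−p₂) + (1−p₁)p₂ = 0.002965 + 0.029515 = 0.032479.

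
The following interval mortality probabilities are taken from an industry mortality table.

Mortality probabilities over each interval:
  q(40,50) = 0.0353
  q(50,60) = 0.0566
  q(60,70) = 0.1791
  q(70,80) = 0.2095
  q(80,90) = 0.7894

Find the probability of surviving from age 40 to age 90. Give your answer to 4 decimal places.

P(survive 40→90) = (1 − 0.0353) × (1 − 0.0566) × (1 − 0.1791) × (1 − 0.2095) × (1 − 0.7894).
= 0.9647 × 0.9434 × 0.8209 × 0.7905 × 0.2106 = 0.124377.

0.1244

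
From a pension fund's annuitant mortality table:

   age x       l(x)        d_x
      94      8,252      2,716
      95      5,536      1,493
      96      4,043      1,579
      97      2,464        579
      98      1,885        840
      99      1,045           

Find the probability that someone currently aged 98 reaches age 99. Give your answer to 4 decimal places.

0.5544

The conditional survival probability is l(99)/l(98) = 1,045/1,885 = 0.554377.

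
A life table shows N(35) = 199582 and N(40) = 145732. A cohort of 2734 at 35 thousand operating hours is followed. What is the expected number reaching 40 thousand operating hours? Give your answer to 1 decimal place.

1996.3

The relevant probability is 145732/199582 = 0.730186.
Expected number = 2734 × 0.730186 = 1996.3.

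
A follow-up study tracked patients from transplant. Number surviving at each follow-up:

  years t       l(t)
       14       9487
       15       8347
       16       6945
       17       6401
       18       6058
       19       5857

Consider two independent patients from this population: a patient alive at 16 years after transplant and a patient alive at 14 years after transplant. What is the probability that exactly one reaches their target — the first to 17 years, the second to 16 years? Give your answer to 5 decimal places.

0.30430

p₁ = l(17)/l(16) = 6401/6945 = 0.921670; p₂ = l(16)/l(14) = 6945/9487 = 0.732054.
P(exactly one) = p₁(1−p₂) + (1−p₁)p₂ = 0.246958 + 0.057342 = 0.304300.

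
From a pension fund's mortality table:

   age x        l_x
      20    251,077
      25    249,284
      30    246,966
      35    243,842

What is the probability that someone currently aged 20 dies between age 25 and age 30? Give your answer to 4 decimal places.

0.0092

We want 5|5q20 = (l_25 − l_30)/l_20.
This is the probability of reaching 25 but not 30, conditional on being alive at 20: (l_25 − l_30) / l_20.
= (249,284 − 246,966) / 251,077 = 2,318 / 251,077 = 0.009232.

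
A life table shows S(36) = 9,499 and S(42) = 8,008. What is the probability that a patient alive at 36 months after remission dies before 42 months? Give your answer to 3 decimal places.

P(die before 42 | alive at 36) = 1 − S(42)/S(36) = 1 − 8,008/9,499 = (1,491)/9,499 = 0.156964.

0.157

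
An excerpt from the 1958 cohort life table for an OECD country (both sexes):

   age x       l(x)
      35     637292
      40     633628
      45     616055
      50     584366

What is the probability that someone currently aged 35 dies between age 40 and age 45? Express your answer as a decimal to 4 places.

This is the probability of reaching 40 but not 45, conditional on being alive at 35: (l(40) − l(45)) / l(35).
= (633628 − 616055) / 637292 = 17573 / 637292 = 0.027574.

0.0276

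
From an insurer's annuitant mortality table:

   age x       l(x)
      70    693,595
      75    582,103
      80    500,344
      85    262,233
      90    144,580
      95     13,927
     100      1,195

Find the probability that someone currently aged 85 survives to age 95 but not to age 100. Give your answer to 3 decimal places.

0.049

This is the probability of reaching 95 but not 100, conditional on being alive at 85: (l(95) − l(100)) / l(85).
= (13,927 − 1,195) / 262,233 = 12,732 / 262,233 = 0.048552.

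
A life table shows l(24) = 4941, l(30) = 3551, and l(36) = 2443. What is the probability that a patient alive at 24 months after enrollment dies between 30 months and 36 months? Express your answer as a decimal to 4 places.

This is the probability of reaching 30 but not 36, conditional on being alive at 24: (l(30) − l(36)) / l(24).
= (3551 − 2443) / 4941 = 1108 / 4941 = 0.224246.

0.2242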